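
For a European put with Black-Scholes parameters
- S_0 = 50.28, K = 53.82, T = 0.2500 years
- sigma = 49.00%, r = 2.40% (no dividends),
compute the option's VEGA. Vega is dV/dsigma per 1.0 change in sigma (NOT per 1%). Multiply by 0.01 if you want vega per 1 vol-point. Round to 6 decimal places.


d1 = -0.1307153534; d2 = -0.3757153534
phi(d1) = 0.3955485335; exp(-qT) = 1.0000000000; exp(-rT) = 0.9940179641
Vega = S * exp(-qT) * phi(d1) * sqrt(T) = 50.2800 * 1.0000000000 * 0.3955485335 * 0.5000000000 = 9.944090

Answer: Vega = 9.944090


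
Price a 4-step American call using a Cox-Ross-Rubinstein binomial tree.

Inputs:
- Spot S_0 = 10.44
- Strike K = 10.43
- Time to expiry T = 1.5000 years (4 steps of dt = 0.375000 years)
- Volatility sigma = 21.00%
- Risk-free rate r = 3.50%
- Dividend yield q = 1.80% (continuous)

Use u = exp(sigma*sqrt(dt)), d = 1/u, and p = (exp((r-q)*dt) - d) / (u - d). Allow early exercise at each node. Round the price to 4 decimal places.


Answer: Price = V(0,0) = 1.1042

Derivation:
dt = T/N = 0.375000
u = exp(sigma*sqrt(dt)) = 1.137233; d = 1/u = 0.879327
p = (exp((r-q)*dt) - d) / (u - d) = 0.492692
Discount per step: exp(-r*dt) = 0.986961
Stock lattice S(k, i) with i counting down-moves:
  k=0: S(0,0) = 10.4400
  k=1: S(1,0) = 11.8727; S(1,1) = 9.1802
  k=2: S(2,0) = 13.5020; S(2,1) = 10.4400; S(2,2) = 8.0724
  k=3: S(3,0) = 15.3550; S(3,1) = 11.8727; S(3,2) = 9.1802; S(3,3) = 7.0983
  k=4: S(4,0) = 17.4622; S(4,1) = 13.5020; S(4,2) = 10.4400; S(4,3) = 8.0724; S(4,4) = 6.2417
Terminal payoffs V(N, i) = max(S_T - K, 0):
  V(4,0) = 7.032181; V(4,1) = 3.072043; V(4,2) = 0.010000; V(4,3) = 0.000000; V(4,4) = 0.000000
Backward induction: V(k, i) = exp(-r*dt) * [p * V(k+1, i) + (1-p) * V(k+1, i+1)]; then take max(V_cont, immediate exercise) for American.
  V(3,0) = exp(-r*dt) * [p*7.032181 + (1-p)*3.072043] = 4.957673; exercise = 4.924970; V(3,0) = max -> 4.957673
  V(3,1) = exp(-r*dt) * [p*3.072043 + (1-p)*0.010000] = 1.498842; exercise = 1.442714; V(3,1) = max -> 1.498842
  V(3,2) = exp(-r*dt) * [p*0.010000 + (1-p)*0.000000] = 0.004863; exercise = 0.000000; V(3,2) = max -> 0.004863
  V(3,3) = exp(-r*dt) * [p*0.000000 + (1-p)*0.000000] = 0.000000; exercise = 0.000000; V(3,3) = max -> 0.000000
  V(2,0) = exp(-r*dt) * [p*4.957673 + (1-p)*1.498842] = 3.161216; exercise = 3.072043; V(2,0) = max -> 3.161216
  V(2,1) = exp(-r*dt) * [p*1.498842 + (1-p)*0.004863] = 0.731273; exercise = 0.010000; V(2,1) = max -> 0.731273
  V(2,2) = exp(-r*dt) * [p*0.004863 + (1-p)*0.000000] = 0.002365; exercise = 0.000000; V(2,2) = max -> 0.002365
  V(1,0) = exp(-r*dt) * [p*3.161216 + (1-p)*0.731273] = 1.903340; exercise = 1.442714; V(1,0) = max -> 1.903340
  V(1,1) = exp(-r*dt) * [p*0.731273 + (1-p)*0.002365] = 0.356778; exercise = 0.000000; V(1,1) = max -> 0.356778
  V(0,0) = exp(-r*dt) * [p*1.903340 + (1-p)*0.356778] = 1.104169; exercise = 0.010000; V(0,0) = max -> 1.104169


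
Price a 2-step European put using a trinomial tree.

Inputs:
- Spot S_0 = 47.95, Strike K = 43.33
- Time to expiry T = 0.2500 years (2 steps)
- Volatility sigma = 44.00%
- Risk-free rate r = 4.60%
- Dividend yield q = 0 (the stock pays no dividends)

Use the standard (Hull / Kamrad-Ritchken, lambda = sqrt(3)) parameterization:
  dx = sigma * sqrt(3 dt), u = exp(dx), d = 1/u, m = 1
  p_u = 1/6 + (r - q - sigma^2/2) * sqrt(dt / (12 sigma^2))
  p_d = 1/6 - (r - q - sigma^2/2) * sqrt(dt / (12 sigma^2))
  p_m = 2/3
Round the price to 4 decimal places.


Answer: Price = V(0,0) = 2.0607

Derivation:
dt = T/N = 0.125000; dx = sigma*sqrt(3*dt) = 0.269444
u = exp(dx) = 1.309236; d = 1/u = 0.763804
p_u = 0.154883, p_m = 0.666667, p_d = 0.178450
Discount per step: exp(-r*dt) = 0.994266
Stock lattice S(k, j) with j the centered position index:
  k=0: S(0,+0) = 47.9500
  k=1: S(1,-1) = 36.6244; S(1,+0) = 47.9500; S(1,+1) = 62.7779
  k=2: S(2,-2) = 27.9739; S(2,-1) = 36.6244; S(2,+0) = 47.9500; S(2,+1) = 62.7779; S(2,+2) = 82.1911
Terminal payoffs V(N, j) = max(K - S_T, 0):
  V(2,-2) = 15.356124; V(2,-1) = 6.705591; V(2,+0) = 0.000000; V(2,+1) = 0.000000; V(2,+2) = 0.000000
Backward induction: V(k, j) = exp(-r*dt) * [p_u * V(k+1, j+1) + p_m * V(k+1, j) + p_d * V(k+1, j-1)]
  V(1,-1) = exp(-r*dt) * [p_u*0.000000 + p_m*6.705591 + p_d*15.356124] = 7.169355
  V(1,+0) = exp(-r*dt) * [p_u*0.000000 + p_m*0.000000 + p_d*6.705591] = 1.189753
  V(1,+1) = exp(-r*dt) * [p_u*0.000000 + p_m*0.000000 + p_d*0.000000] = 0.000000
  V(0,+0) = exp(-r*dt) * [p_u*0.000000 + p_m*1.189753 + p_d*7.169355] = 2.060659


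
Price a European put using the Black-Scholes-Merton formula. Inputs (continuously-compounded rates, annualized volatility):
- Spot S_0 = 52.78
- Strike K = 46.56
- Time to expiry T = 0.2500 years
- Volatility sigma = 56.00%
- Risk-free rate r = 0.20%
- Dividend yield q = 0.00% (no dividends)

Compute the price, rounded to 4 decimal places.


d1 = (ln(S/K) + (r - q + 0.5*sigma^2) * T) / (sigma * sqrt(T)) = 0.58960903
d2 = d1 - sigma * sqrt(T) = 0.30960903
exp(-rT) = 0.99950012; exp(-qT) = 1.00000000
P = K * exp(-rT) * N(-d2) - S_0 * exp(-qT) * N(-d1)
N(-d1) = 0.27772640; N(-d2) = 0.37842915
P = 46.5600 * 0.99950012 * 0.37842915 - 52.7800 * 1.00000000 * 0.27772640 = 2.9525

Answer: Price = 2.9525


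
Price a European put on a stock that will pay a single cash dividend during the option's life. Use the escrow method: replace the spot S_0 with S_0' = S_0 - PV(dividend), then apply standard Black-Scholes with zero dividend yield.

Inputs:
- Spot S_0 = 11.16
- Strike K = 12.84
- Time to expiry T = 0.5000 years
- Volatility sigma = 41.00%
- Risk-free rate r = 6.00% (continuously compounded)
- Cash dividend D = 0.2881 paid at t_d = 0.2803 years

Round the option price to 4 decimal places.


PV(D) = D * exp(-r * t_d) = 0.2881 * 0.98332263 = 0.28329525
S_0' = S_0 - PV(D) = 11.1600 - 0.28329525 = 10.87670475
d1 = (ln(S_0'/K) + (r + sigma^2/2)*T) / (sigma*sqrt(T)) = -0.32394795
d2 = d1 - sigma*sqrt(T) = -0.61386173
exp(-rT) = 0.97044553
N(-d1) = 0.62701128; N(-d2) = 0.73034665
P = K * exp(-rT) * N(-d2) - S_0' * N(-d1) = 12.8400 * 0.97044553 * 0.73034665 - 10.87670475 * 0.62701128 = 2.2807

Answer: Price = 2.2807


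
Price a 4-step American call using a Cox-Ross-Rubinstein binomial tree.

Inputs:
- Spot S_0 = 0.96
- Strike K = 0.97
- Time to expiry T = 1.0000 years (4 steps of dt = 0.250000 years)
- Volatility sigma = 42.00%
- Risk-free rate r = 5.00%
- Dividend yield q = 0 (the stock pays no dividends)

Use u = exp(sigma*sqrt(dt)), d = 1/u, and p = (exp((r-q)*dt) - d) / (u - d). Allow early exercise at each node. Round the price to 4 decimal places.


Answer: Price = V(0,0) = 0.1682

Derivation:
dt = T/N = 0.250000
u = exp(sigma*sqrt(dt)) = 1.233678; d = 1/u = 0.810584
p = (exp((r-q)*dt) - d) / (u - d) = 0.477422
Discount per step: exp(-r*dt) = 0.987578
Stock lattice S(k, i) with i counting down-moves:
  k=0: S(0,0) = 0.9600
  k=1: S(1,0) = 1.1843; S(1,1) = 0.7782
  k=2: S(2,0) = 1.4611; S(2,1) = 0.9600; S(2,2) = 0.6308
  k=3: S(3,0) = 1.8025; S(3,1) = 1.1843; S(3,2) = 0.7782; S(3,3) = 0.5113
  k=4: S(4,0) = 2.2237; S(4,1) = 1.4611; S(4,2) = 0.9600; S(4,3) = 0.6308; S(4,4) = 0.4144
Terminal payoffs V(N, i) = max(S_T - K, 0):
  V(4,0) = 1.253712; V(4,1) = 0.491083; V(4,2) = 0.000000; V(4,3) = 0.000000; V(4,4) = 0.000000
Backward induction: V(k, i) = exp(-r*dt) * [p * V(k+1, i) + (1-p) * V(k+1, i+1)]; then take max(V_cont, immediate exercise) for American.
  V(3,0) = exp(-r*dt) * [p*1.253712 + (1-p)*0.491083] = 0.844556; exercise = 0.832506; V(3,0) = max -> 0.844556
  V(3,1) = exp(-r*dt) * [p*0.491083 + (1-p)*0.000000] = 0.231541; exercise = 0.214331; V(3,1) = max -> 0.231541
  V(3,2) = exp(-r*dt) * [p*0.000000 + (1-p)*0.000000] = 0.000000; exercise = 0.000000; V(3,2) = max -> 0.000000
  V(3,3) = exp(-r*dt) * [p*0.000000 + (1-p)*0.000000] = 0.000000; exercise = 0.000000; V(3,3) = max -> 0.000000
  V(2,0) = exp(-r*dt) * [p*0.844556 + (1-p)*0.231541] = 0.517696; exercise = 0.491083; V(2,0) = max -> 0.517696
  V(2,1) = exp(-r*dt) * [p*0.231541 + (1-p)*0.000000] = 0.109170; exercise = 0.000000; V(2,1) = max -> 0.109170
  V(2,2) = exp(-r*dt) * [p*0.000000 + (1-p)*0.000000] = 0.000000; exercise = 0.000000; V(2,2) = max -> 0.000000
  V(1,0) = exp(-r*dt) * [p*0.517696 + (1-p)*0.109170] = 0.300430; exercise = 0.214331; V(1,0) = max -> 0.300430
  V(1,1) = exp(-r*dt) * [p*0.109170 + (1-p)*0.000000] = 0.051473; exercise = 0.000000; V(1,1) = max -> 0.051473
  V(0,0) = exp(-r*dt) * [p*0.300430 + (1-p)*0.051473] = 0.168214; exercise = 0.000000; V(0,0) = max -> 0.168214


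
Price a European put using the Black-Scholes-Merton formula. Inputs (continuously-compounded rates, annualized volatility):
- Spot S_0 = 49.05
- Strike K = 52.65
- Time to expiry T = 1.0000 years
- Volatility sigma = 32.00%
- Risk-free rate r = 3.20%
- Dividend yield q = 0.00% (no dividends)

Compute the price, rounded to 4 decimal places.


d1 = (ln(S/K) + (r - q + 0.5*sigma^2) * T) / (sigma * sqrt(T)) = 0.03866859
d2 = d1 - sigma * sqrt(T) = -0.28133141
exp(-rT) = 0.96850658; exp(-qT) = 1.00000000
P = K * exp(-rT) * N(-d2) - S_0 * exp(-qT) * N(-d1)
N(-d1) = 0.48457731; N(-d2) = 0.61077189
P = 52.6500 * 0.96850658 * 0.61077189 - 49.0500 * 1.00000000 * 0.48457731 = 7.3759

Answer: Price = 7.3759


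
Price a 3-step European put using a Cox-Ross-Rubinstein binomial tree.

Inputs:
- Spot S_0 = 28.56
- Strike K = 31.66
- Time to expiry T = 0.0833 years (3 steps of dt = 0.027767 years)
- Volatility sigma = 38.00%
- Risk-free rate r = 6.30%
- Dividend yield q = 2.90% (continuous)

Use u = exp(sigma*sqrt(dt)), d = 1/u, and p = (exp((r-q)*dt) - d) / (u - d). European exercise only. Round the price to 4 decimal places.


dt = T/N = 0.027767
u = exp(sigma*sqrt(dt)) = 1.065368; d = 1/u = 0.938642
p = (exp((r-q)*dt) - d) / (u - d) = 0.491628
Discount per step: exp(-r*dt) = 0.998252
Stock lattice S(k, i) with i counting down-moves:
  k=0: S(0,0) = 28.5600
  k=1: S(1,0) = 30.4269; S(1,1) = 26.8076
  k=2: S(2,0) = 32.4159; S(2,1) = 28.5600; S(2,2) = 25.1628
  k=3: S(3,0) = 34.5349; S(3,1) = 30.4269; S(3,2) = 26.8076; S(3,3) = 23.6189
Terminal payoffs V(N, i) = max(K - S_T, 0):
  V(3,0) = 0.000000; V(3,1) = 1.233078; V(3,2) = 4.852372; V(3,3) = 8.041150
Backward induction: V(k, i) = exp(-r*dt) * [p * V(k+1, i) + (1-p) * V(k+1, i+1)].
  V(2,0) = exp(-r*dt) * [p*0.000000 + (1-p)*1.233078] = 0.625766
  V(2,1) = exp(-r*dt) * [p*1.233078 + (1-p)*4.852372] = 3.067654
  V(2,2) = exp(-r*dt) * [p*4.852372 + (1-p)*8.041150] = 6.462142
  V(1,0) = exp(-r*dt) * [p*0.625766 + (1-p)*3.067654] = 1.863889
  V(1,1) = exp(-r*dt) * [p*3.067654 + (1-p)*6.462142] = 4.784938
  V(0,0) = exp(-r*dt) * [p*1.863889 + (1-p)*4.784938] = 3.343015

Answer: Price = V(0,0) = 3.3430


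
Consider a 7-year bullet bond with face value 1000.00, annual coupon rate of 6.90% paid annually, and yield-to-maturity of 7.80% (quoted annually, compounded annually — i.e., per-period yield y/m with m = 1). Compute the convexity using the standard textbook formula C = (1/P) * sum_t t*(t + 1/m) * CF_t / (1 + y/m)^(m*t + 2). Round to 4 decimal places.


Answer: Convexity = 36.8676

Derivation:
Coupon per period c = face * coupon_rate / m = 69.000000
Periods per year m = 1; per-period yield y/m = 0.078000
Number of cashflows N = 7
Cashflows (t years, CF_t, discount factor 1/(1+y/m)^(m*t), PV):
  t = 1.0000: CF_t = 69.000000, DF = 0.927644, PV = 64.007421
  t = 2.0000: CF_t = 69.000000, DF = 0.860523, PV = 59.376086
  t = 3.0000: CF_t = 69.000000, DF = 0.798259, PV = 55.079858
  t = 4.0000: CF_t = 69.000000, DF = 0.740500, PV = 51.094487
  t = 5.0000: CF_t = 69.000000, DF = 0.686920, PV = 47.397484
  t = 6.0000: CF_t = 69.000000, DF = 0.637217, PV = 43.967981
  t = 7.0000: CF_t = 1069.000000, DF = 0.591111, PV = 631.897125
Price P = sum_t PV_t = 952.820442
Convexity numerator sum_t t*(t + 1/m) * CF_t / (1+y/m)^(m*t + 2):
  t = 1.0000: term = 110.159715
  t = 2.0000: term = 306.566925
  t = 3.0000: term = 568.769805
  t = 4.0000: term = 879.359625
  t = 5.0000: term = 1223.598736
  t = 6.0000: term = 1589.089267
  t = 7.0000: term = 30450.672229
Convexity = (1/P) * sum = 35128.216301 / 952.820442 = 36.867614


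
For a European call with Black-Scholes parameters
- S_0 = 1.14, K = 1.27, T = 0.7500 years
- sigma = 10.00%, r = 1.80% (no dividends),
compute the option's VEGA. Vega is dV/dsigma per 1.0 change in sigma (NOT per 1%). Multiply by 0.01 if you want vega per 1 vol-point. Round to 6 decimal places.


Answer: Vega = 0.227489

Derivation:
d1 = -1.0477595422; d2 = -1.1343620826
phi(d1) = 0.2304229923; exp(-qT) = 1.0000000000; exp(-rT) = 0.9865907163
Vega = S * exp(-qT) * phi(d1) * sqrt(T) = 1.1400 * 1.0000000000 * 0.2304229923 * 0.8660254038 = 0.227489


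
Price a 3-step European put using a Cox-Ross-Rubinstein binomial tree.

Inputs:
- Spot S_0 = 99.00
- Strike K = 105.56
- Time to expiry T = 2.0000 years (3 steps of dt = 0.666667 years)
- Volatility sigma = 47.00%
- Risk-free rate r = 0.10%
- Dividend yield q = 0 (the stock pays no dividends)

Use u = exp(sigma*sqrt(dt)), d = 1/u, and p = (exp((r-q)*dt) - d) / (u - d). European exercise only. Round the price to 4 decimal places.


Answer: Price = V(0,0) = 31.8704

Derivation:
dt = T/N = 0.666667
u = exp(sigma*sqrt(dt)) = 1.467783; d = 1/u = 0.681299
p = (exp((r-q)*dt) - d) / (u - d) = 0.406070
Discount per step: exp(-r*dt) = 0.999334
Stock lattice S(k, i) with i counting down-moves:
  k=0: S(0,0) = 99.0000
  k=1: S(1,0) = 145.3106; S(1,1) = 67.4486
  k=2: S(2,0) = 213.2844; S(2,1) = 99.0000; S(2,2) = 45.9527
  k=3: S(3,0) = 313.0554; S(3,1) = 145.3106; S(3,2) = 67.4486; S(3,3) = 31.3076
Terminal payoffs V(N, i) = max(K - S_T, 0):
  V(3,0) = 0.000000; V(3,1) = 0.000000; V(3,2) = 38.111357; V(3,3) = 74.252438
Backward induction: V(k, i) = exp(-r*dt) * [p * V(k+1, i) + (1-p) * V(k+1, i+1)].
  V(2,0) = exp(-r*dt) * [p*0.000000 + (1-p)*0.000000] = 0.000000
  V(2,1) = exp(-r*dt) * [p*0.000000 + (1-p)*38.111357] = 22.620398
  V(2,2) = exp(-r*dt) * [p*38.111357 + (1-p)*74.252438] = 59.536929
  V(1,0) = exp(-r*dt) * [p*0.000000 + (1-p)*22.620398] = 13.425982
  V(1,1) = exp(-r*dt) * [p*22.620398 + (1-p)*59.536929] = 44.516550
  V(0,0) = exp(-r*dt) * [p*13.425982 + (1-p)*44.516550] = 31.870353


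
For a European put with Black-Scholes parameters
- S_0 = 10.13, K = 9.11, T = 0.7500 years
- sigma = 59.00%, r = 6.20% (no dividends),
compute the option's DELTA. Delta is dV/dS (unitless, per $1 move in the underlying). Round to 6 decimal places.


d1 = 0.5541899257; d2 = 0.0432349375
phi(d1) = 0.3421514615; exp(-qT) = 1.0000000000; exp(-rT) = 0.9545645606
N(-d1) = 0.2897244361
Delta = -exp(-qT) * N(-d1) = -1.0000000000 * 0.2897244361 = -0.289724

Answer: Delta = -0.289724


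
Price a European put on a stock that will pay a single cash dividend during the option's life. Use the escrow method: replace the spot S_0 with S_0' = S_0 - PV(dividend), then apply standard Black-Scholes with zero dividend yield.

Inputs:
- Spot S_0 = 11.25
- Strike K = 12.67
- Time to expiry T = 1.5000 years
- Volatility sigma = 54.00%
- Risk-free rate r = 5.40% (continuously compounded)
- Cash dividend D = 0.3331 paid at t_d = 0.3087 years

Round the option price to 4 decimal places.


Answer: Price = 3.3244

Derivation:
PV(D) = D * exp(-r * t_d) = 0.3331 * 0.98346837 = 0.32759331
S_0' = S_0 - PV(D) = 11.2500 - 0.32759331 = 10.92240669
d1 = (ln(S_0'/K) + (r + sigma^2/2)*T) / (sigma*sqrt(T)) = 0.22873901
d2 = d1 - sigma*sqrt(T) = -0.43262322
exp(-rT) = 0.92219369
N(-d1) = 0.40953589; N(-d2) = 0.66735574
P = K * exp(-rT) * N(-d2) - S_0' * N(-d1) = 12.6700 * 0.92219369 * 0.66735574 - 10.92240669 * 0.40953589 = 3.3244


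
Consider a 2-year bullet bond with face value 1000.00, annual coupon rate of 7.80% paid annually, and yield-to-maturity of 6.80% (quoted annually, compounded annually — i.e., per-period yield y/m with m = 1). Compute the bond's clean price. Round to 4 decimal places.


Coupon per period c = face * coupon_rate / m = 78.000000
Periods per year m = 1; per-period yield y/m = 0.068000
Number of cashflows N = 2
Cashflows (t years, CF_t, discount factor 1/(1+y/m)^(m*t), PV):
  t = 1.0000: CF_t = 78.000000, DF = 0.936330, PV = 73.033708
  t = 2.0000: CF_t = 1078.000000, DF = 0.876713, PV = 945.096719
Price P = sum_t PV_t = 1018.130427

Answer: Price = 1018.1304


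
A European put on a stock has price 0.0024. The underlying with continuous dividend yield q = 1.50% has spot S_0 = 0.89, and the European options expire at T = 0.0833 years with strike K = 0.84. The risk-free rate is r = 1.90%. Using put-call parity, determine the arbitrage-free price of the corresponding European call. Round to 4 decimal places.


Put-call parity: C - P = S_0 * exp(-qT) - K * exp(-rT).
S_0 * exp(-qT) = 0.8900 * 0.99875128 = 0.88888864
K * exp(-rT) = 0.8400 * 0.99841855 = 0.83867158
C = P + S*exp(-qT) - K*exp(-rT)
C = 0.0024 + 0.88888864 - 0.83867158 = 0.0526

Answer: Call price = 0.0526


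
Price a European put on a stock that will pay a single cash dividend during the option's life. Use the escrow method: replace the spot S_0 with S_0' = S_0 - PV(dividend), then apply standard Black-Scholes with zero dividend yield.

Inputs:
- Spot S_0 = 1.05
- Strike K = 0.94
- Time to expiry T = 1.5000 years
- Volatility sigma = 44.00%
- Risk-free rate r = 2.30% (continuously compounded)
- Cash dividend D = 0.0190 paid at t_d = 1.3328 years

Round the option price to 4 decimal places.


PV(D) = D * exp(-r * t_d) = 0.0190 * 0.96981068 = 0.01842640
S_0' = S_0 - PV(D) = 1.0500 - 0.01842640 = 1.03157360
d1 = (ln(S_0'/K) + (r + sigma^2/2)*T) / (sigma*sqrt(T)) = 0.50596958
d2 = d1 - sigma*sqrt(T) = -0.03291817
exp(-rT) = 0.96608834
N(-d1) = 0.30643900; N(-d2) = 0.51313008
P = K * exp(-rT) * N(-d2) - S_0' * N(-d1) = 0.9400 * 0.96608834 * 0.51313008 - 1.03157360 * 0.30643900 = 0.1499

Answer: Price = 0.1499


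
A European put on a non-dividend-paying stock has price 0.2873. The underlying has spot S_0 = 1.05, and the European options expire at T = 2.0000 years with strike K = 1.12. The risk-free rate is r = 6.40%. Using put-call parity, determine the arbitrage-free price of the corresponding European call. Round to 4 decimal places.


Answer: Call price = 0.3519

Derivation:
Put-call parity: C - P = S_0 * exp(-qT) - K * exp(-rT).
S_0 * exp(-qT) = 1.0500 * 1.00000000 = 1.05000000
K * exp(-rT) = 1.1200 * 0.87985338 = 0.98543578
C = P + S*exp(-qT) - K*exp(-rT)
C = 0.2873 + 1.05000000 - 0.98543578 = 0.3519


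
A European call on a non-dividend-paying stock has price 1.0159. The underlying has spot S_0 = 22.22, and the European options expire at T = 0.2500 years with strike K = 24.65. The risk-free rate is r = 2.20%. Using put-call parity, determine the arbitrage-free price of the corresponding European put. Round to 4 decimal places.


Answer: Put price = 3.3107

Derivation:
Put-call parity: C - P = S_0 * exp(-qT) - K * exp(-rT).
S_0 * exp(-qT) = 22.2200 * 1.00000000 = 22.22000000
K * exp(-rT) = 24.6500 * 0.99451510 = 24.51479715
P = C - S*exp(-qT) + K*exp(-rT)
P = 1.0159 - 22.22000000 + 24.51479715 = 3.3107


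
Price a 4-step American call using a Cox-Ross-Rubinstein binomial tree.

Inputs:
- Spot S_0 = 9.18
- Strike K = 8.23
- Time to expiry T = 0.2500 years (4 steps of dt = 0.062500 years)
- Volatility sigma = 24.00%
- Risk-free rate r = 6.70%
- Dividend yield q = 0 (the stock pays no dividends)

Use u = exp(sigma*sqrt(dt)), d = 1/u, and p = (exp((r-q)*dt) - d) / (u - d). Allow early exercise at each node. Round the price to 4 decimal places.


Answer: Price = V(0,0) = 1.1593

Derivation:
dt = T/N = 0.062500
u = exp(sigma*sqrt(dt)) = 1.061837; d = 1/u = 0.941765
p = (exp((r-q)*dt) - d) / (u - d) = 0.519953
Discount per step: exp(-r*dt) = 0.995821
Stock lattice S(k, i) with i counting down-moves:
  k=0: S(0,0) = 9.1800
  k=1: S(1,0) = 9.7477; S(1,1) = 8.6454
  k=2: S(2,0) = 10.3504; S(2,1) = 9.1800; S(2,2) = 8.1419
  k=3: S(3,0) = 10.9905; S(3,1) = 9.7477; S(3,2) = 8.6454; S(3,3) = 7.6678
  k=4: S(4,0) = 11.6701; S(4,1) = 10.3504; S(4,2) = 9.1800; S(4,3) = 8.1419; S(4,4) = 7.2212
Terminal payoffs V(N, i) = max(S_T - K, 0):
  V(4,0) = 3.440067; V(4,1) = 2.120421; V(4,2) = 0.950000; V(4,3) = 0.000000; V(4,4) = 0.000000
Backward induction: V(k, i) = exp(-r*dt) * [p * V(k+1, i) + (1-p) * V(k+1, i+1)]; then take max(V_cont, immediate exercise) for American.
  V(3,0) = exp(-r*dt) * [p*3.440067 + (1-p)*2.120421] = 2.794846; exercise = 2.760455; V(3,0) = max -> 2.794846
  V(3,1) = exp(-r*dt) * [p*2.120421 + (1-p)*0.950000] = 1.552051; exercise = 1.517659; V(3,1) = max -> 1.552051
  V(3,2) = exp(-r*dt) * [p*0.950000 + (1-p)*0.000000] = 0.491891; exercise = 0.415398; V(3,2) = max -> 0.491891
  V(3,3) = exp(-r*dt) * [p*0.000000 + (1-p)*0.000000] = 0.000000; exercise = 0.000000; V(3,3) = max -> 0.000000
  V(2,0) = exp(-r*dt) * [p*2.794846 + (1-p)*1.552051] = 2.189060; exercise = 2.120421; V(2,0) = max -> 2.189060
  V(2,1) = exp(-r*dt) * [p*1.552051 + (1-p)*0.491891] = 1.038765; exercise = 0.950000; V(2,1) = max -> 1.038765
  V(2,2) = exp(-r*dt) * [p*0.491891 + (1-p)*0.000000] = 0.254691; exercise = 0.000000; V(2,2) = max -> 0.254691
  V(1,0) = exp(-r*dt) * [p*2.189060 + (1-p)*1.038765] = 1.630023; exercise = 1.517659; V(1,0) = max -> 1.630023
  V(1,1) = exp(-r*dt) * [p*1.038765 + (1-p)*0.254691] = 0.659604; exercise = 0.415398; V(1,1) = max -> 0.659604
  V(0,0) = exp(-r*dt) * [p*1.630023 + (1-p)*0.659604] = 1.159311; exercise = 0.950000; V(0,0) = max -> 1.159311


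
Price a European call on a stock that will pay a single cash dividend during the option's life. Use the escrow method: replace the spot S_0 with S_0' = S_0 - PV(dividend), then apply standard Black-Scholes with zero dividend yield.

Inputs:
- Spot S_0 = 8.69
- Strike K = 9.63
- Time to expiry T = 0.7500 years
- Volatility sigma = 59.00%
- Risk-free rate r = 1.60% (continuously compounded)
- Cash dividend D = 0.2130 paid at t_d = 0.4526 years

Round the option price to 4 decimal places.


Answer: Price = 1.3409

Derivation:
PV(D) = D * exp(-r * t_d) = 0.2130 * 0.99278456 = 0.21146311
S_0' = S_0 - PV(D) = 8.6900 - 0.21146311 = 8.47853689
d1 = (ln(S_0'/K) + (r + sigma^2/2)*T) / (sigma*sqrt(T)) = 0.02973290
d2 = d1 - sigma*sqrt(T) = -0.48122209
exp(-rT) = 0.98807171
N(d1) = 0.51185996; N(d2) = 0.31517933
C = S_0' * N(d1) - K * exp(-rT) * N(d2) = 8.47853689 * 0.51185996 - 9.6300 * 0.98807171 * 0.31517933 = 1.3409


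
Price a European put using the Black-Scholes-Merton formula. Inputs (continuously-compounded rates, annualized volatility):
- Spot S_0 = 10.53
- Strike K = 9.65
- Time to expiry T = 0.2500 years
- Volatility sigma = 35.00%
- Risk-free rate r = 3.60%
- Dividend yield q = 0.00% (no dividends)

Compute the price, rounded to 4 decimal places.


Answer: Price = 0.3203

Derivation:
d1 = (ln(S/K) + (r - q + 0.5*sigma^2) * T) / (sigma * sqrt(T)) = 0.63761663
d2 = d1 - sigma * sqrt(T) = 0.46261663
exp(-rT) = 0.99104038; exp(-qT) = 1.00000000
P = K * exp(-rT) * N(-d2) - S_0 * exp(-qT) * N(-d1)
N(-d1) = 0.26186163; N(-d2) = 0.32181959
P = 9.6500 * 0.99104038 * 0.32181959 - 10.5300 * 1.00000000 * 0.26186163 = 0.3203


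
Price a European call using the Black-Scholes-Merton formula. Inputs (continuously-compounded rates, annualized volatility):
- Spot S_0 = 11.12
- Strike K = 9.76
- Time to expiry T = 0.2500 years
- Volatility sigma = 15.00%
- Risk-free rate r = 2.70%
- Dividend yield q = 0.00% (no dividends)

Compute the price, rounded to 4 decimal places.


d1 = (ln(S/K) + (r - q + 0.5*sigma^2) * T) / (sigma * sqrt(T)) = 1.86687185
d2 = d1 - sigma * sqrt(T) = 1.79187185
exp(-rT) = 0.99327273; exp(-qT) = 1.00000000
C = S_0 * exp(-qT) * N(d1) - K * exp(-rT) * N(d2)
N(d1) = 0.96904026; N(d2) = 0.96342325
C = 11.1200 * 1.00000000 * 0.96904026 - 9.7600 * 0.99327273 * 0.96342325 = 1.4360

Answer: Price = 1.4360


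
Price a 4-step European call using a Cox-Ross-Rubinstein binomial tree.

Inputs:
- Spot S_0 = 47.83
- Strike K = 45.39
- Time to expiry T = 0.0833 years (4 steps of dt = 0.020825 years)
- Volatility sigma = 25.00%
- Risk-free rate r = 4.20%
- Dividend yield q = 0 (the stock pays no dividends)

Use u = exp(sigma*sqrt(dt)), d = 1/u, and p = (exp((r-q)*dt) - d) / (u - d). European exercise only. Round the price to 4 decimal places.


Answer: Price = V(0,0) = 3.0596

Derivation:
dt = T/N = 0.020825
u = exp(sigma*sqrt(dt)) = 1.036736; d = 1/u = 0.964566
p = (exp((r-q)*dt) - d) / (u - d) = 0.503106
Discount per step: exp(-r*dt) = 0.999126
Stock lattice S(k, i) with i counting down-moves:
  k=0: S(0,0) = 47.8300
  k=1: S(1,0) = 49.5871; S(1,1) = 46.1352
  k=2: S(2,0) = 51.4087; S(2,1) = 47.8300; S(2,2) = 44.5004
  k=3: S(3,0) = 53.2972; S(3,1) = 49.5871; S(3,2) = 46.1352; S(3,3) = 42.9236
  k=4: S(4,0) = 55.2552; S(4,1) = 51.4087; S(4,2) = 47.8300; S(4,3) = 44.5004; S(4,4) = 41.4026
Terminal payoffs V(N, i) = max(S_T - K, 0):
  V(4,0) = 9.865161; V(4,1) = 6.018699; V(4,2) = 2.440000; V(4,3) = 0.000000; V(4,4) = 0.000000
Backward induction: V(k, i) = exp(-r*dt) * [p * V(k+1, i) + (1-p) * V(k+1, i+1)].
  V(3,0) = exp(-r*dt) * [p*9.865161 + (1-p)*6.018699] = 7.946925
  V(3,1) = exp(-r*dt) * [p*6.018699 + (1-p)*2.440000] = 4.236759
  V(3,2) = exp(-r*dt) * [p*2.440000 + (1-p)*0.000000] = 1.226506
  V(3,3) = exp(-r*dt) * [p*0.000000 + (1-p)*0.000000] = 0.000000
  V(2,0) = exp(-r*dt) * [p*7.946925 + (1-p)*4.236759] = 6.098031
  V(2,1) = exp(-r*dt) * [p*4.236759 + (1-p)*1.226506] = 2.738587
  V(2,2) = exp(-r*dt) * [p*1.226506 + (1-p)*0.000000] = 0.616523
  V(1,0) = exp(-r*dt) * [p*6.098031 + (1-p)*2.738587] = 4.424872
  V(1,1) = exp(-r*dt) * [p*2.738587 + (1-p)*0.616523] = 1.682674
  V(0,0) = exp(-r*dt) * [p*4.424872 + (1-p)*1.682674] = 3.059614


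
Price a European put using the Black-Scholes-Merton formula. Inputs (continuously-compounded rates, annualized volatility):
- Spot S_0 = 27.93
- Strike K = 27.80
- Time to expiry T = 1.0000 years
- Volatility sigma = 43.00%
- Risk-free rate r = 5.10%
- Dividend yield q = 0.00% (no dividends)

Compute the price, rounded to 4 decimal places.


Answer: Price = 3.9079

Derivation:
d1 = (ln(S/K) + (r - q + 0.5*sigma^2) * T) / (sigma * sqrt(T)) = 0.34445432
d2 = d1 - sigma * sqrt(T) = -0.08554568
exp(-rT) = 0.95027867; exp(-qT) = 1.00000000
P = K * exp(-rT) * N(-d2) - S_0 * exp(-qT) * N(-d1)
N(-d1) = 0.36525232; N(-d2) = 0.53408621
P = 27.8000 * 0.95027867 * 0.53408621 - 27.9300 * 1.00000000 * 0.36525232 = 3.9079


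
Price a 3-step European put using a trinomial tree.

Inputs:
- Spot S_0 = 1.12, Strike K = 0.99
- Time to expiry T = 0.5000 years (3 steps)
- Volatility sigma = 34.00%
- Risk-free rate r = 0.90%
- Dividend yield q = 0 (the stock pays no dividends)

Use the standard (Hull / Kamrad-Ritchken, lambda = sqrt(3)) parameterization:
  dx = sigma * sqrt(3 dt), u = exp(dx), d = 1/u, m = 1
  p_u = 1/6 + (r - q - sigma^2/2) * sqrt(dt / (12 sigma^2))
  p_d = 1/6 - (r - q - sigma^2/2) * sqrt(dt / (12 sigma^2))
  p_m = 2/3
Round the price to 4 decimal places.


Answer: Price = V(0,0) = 0.0510

Derivation:
dt = T/N = 0.166667; dx = sigma*sqrt(3*dt) = 0.240416
u = exp(dx) = 1.271778; d = 1/u = 0.786300
p_u = 0.149752, p_m = 0.666667, p_d = 0.183582
Discount per step: exp(-r*dt) = 0.998501
Stock lattice S(k, j) with j the centered position index:
  k=0: S(0,+0) = 1.1200
  k=1: S(1,-1) = 0.8807; S(1,+0) = 1.1200; S(1,+1) = 1.4244
  k=2: S(2,-2) = 0.6925; S(2,-1) = 0.8807; S(2,+0) = 1.1200; S(2,+1) = 1.4244; S(2,+2) = 1.8115
  k=3: S(3,-3) = 0.5445; S(3,-2) = 0.6925; S(3,-1) = 0.8807; S(3,+0) = 1.1200; S(3,+1) = 1.4244; S(3,+2) = 1.8115; S(3,+3) = 2.3038
Terminal payoffs V(N, j) = max(K - S_T, 0):
  V(3,-3) = 0.445518; V(3,-2) = 0.297539; V(3,-1) = 0.109343; V(3,+0) = 0.000000; V(3,+1) = 0.000000; V(3,+2) = 0.000000; V(3,+3) = 0.000000
Backward induction: V(k, j) = exp(-r*dt) * [p_u * V(k+1, j+1) + p_m * V(k+1, j) + p_d * V(k+1, j-1)]
  V(2,-2) = exp(-r*dt) * [p_u*0.109343 + p_m*0.297539 + p_d*0.445518] = 0.296078
  V(2,-1) = exp(-r*dt) * [p_u*0.000000 + p_m*0.109343 + p_d*0.297539] = 0.127327
  V(2,+0) = exp(-r*dt) * [p_u*0.000000 + p_m*0.000000 + p_d*0.109343] = 0.020043
  V(2,+1) = exp(-r*dt) * [p_u*0.000000 + p_m*0.000000 + p_d*0.000000] = 0.000000
  V(2,+2) = exp(-r*dt) * [p_u*0.000000 + p_m*0.000000 + p_d*0.000000] = 0.000000
  V(1,-1) = exp(-r*dt) * [p_u*0.020043 + p_m*0.127327 + p_d*0.296078] = 0.142028
  V(1,+0) = exp(-r*dt) * [p_u*0.000000 + p_m*0.020043 + p_d*0.127327] = 0.036682
  V(1,+1) = exp(-r*dt) * [p_u*0.000000 + p_m*0.000000 + p_d*0.020043] = 0.003674
  V(0,+0) = exp(-r*dt) * [p_u*0.003674 + p_m*0.036682 + p_d*0.142028] = 0.051002


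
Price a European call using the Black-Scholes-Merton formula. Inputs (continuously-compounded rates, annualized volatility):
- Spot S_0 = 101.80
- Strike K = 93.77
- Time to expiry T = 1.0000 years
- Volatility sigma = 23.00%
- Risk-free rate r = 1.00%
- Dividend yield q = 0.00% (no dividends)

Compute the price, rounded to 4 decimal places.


Answer: Price = 14.0937

Derivation:
d1 = (ln(S/K) + (r - q + 0.5*sigma^2) * T) / (sigma * sqrt(T)) = 0.51571795
d2 = d1 - sigma * sqrt(T) = 0.28571795
exp(-rT) = 0.99004983; exp(-qT) = 1.00000000
C = S_0 * exp(-qT) * N(d1) - K * exp(-rT) * N(d2)
N(d1) = 0.69697429; N(d2) = 0.61245292
C = 101.8000 * 1.00000000 * 0.69697429 - 93.7700 * 0.99004983 * 0.61245292 = 14.0937


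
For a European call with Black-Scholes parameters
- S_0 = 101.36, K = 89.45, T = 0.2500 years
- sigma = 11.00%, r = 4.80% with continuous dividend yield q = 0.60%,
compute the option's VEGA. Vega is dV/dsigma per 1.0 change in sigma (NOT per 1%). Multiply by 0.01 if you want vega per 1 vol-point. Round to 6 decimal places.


d1 = 2.4911132011; d2 = 2.4361132011
phi(d1) = 0.0179213772; exp(-qT) = 0.9985011244; exp(-rT) = 0.9880717129
Vega = S * exp(-qT) * phi(d1) * sqrt(T) = 101.3600 * 0.9985011244 * 0.0179213772 * 0.5000000000 = 0.906894

Answer: Vega = 0.906894


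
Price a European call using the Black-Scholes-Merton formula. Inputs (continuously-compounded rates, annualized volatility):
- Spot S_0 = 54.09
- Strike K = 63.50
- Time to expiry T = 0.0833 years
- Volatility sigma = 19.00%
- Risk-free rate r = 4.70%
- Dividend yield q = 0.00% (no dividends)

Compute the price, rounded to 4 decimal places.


d1 = (ln(S/K) + (r - q + 0.5*sigma^2) * T) / (sigma * sqrt(T)) = -2.82603085
d2 = d1 - sigma * sqrt(T) = -2.88086815
exp(-rT) = 0.99609255; exp(-qT) = 1.00000000
C = S_0 * exp(-qT) * N(d1) - K * exp(-rT) * N(d2)
N(d1) = 0.00235644; N(d2) = 0.00198291
C = 54.0900 * 1.00000000 * 0.00235644 - 63.5000 * 0.99609255 * 0.00198291 = 0.0020

Answer: Price = 0.0020


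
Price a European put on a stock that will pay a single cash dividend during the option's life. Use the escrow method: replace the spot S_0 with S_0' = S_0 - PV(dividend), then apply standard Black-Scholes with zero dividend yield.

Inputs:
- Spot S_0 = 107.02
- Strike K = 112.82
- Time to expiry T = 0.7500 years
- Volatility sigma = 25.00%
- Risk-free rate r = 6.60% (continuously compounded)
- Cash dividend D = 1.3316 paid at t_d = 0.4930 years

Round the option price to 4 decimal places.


Answer: Price = 10.0286

Derivation:
PV(D) = D * exp(-r * t_d) = 1.3316 * 0.96798567 = 1.28896971
S_0' = S_0 - PV(D) = 107.0200 - 1.28896971 = 105.73103029
d1 = (ln(S_0'/K) + (r + sigma^2/2)*T) / (sigma*sqrt(T)) = 0.03714575
d2 = d1 - sigma*sqrt(T) = -0.17936060
exp(-rT) = 0.95170516
N(-d1) = 0.48518440; N(-d2) = 0.57117272
P = K * exp(-rT) * N(-d2) - S_0' * N(-d1) = 112.8200 * 0.95170516 * 0.57117272 - 105.73103029 * 0.48518440 = 10.0286


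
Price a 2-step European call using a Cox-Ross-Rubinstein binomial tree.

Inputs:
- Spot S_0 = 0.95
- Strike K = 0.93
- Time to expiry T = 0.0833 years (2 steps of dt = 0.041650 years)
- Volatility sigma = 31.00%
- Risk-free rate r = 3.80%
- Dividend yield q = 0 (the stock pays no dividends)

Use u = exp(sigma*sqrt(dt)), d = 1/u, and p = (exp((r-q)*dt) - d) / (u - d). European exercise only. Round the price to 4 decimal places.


Answer: Price = V(0,0) = 0.0464

Derivation:
dt = T/N = 0.041650
u = exp(sigma*sqrt(dt)) = 1.065310; d = 1/u = 0.938694
p = (exp((r-q)*dt) - d) / (u - d) = 0.496699
Discount per step: exp(-r*dt) = 0.998419
Stock lattice S(k, i) with i counting down-moves:
  k=0: S(0,0) = 0.9500
  k=1: S(1,0) = 1.0120; S(1,1) = 0.8918
  k=2: S(2,0) = 1.0781; S(2,1) = 0.9500; S(2,2) = 0.8371
Terminal payoffs V(N, i) = max(S_T - K, 0):
  V(2,0) = 0.148141; V(2,1) = 0.020000; V(2,2) = 0.000000
Backward induction: V(k, i) = exp(-r*dt) * [p * V(k+1, i) + (1-p) * V(k+1, i+1)].
  V(1,0) = exp(-r*dt) * [p*0.148141 + (1-p)*0.020000] = 0.083515
  V(1,1) = exp(-r*dt) * [p*0.020000 + (1-p)*0.000000] = 0.009918
  V(0,0) = exp(-r*dt) * [p*0.083515 + (1-p)*0.009918] = 0.046400


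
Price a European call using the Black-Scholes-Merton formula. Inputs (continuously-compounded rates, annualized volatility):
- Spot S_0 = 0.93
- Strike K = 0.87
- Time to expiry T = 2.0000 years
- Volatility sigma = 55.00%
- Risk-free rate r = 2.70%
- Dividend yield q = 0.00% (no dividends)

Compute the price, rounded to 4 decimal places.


Answer: Price = 0.3214

Derivation:
d1 = (ln(S/K) + (r - q + 0.5*sigma^2) * T) / (sigma * sqrt(T)) = 0.54407544
d2 = d1 - sigma * sqrt(T) = -0.23374202
exp(-rT) = 0.94743211; exp(-qT) = 1.00000000
C = S_0 * exp(-qT) * N(d1) - K * exp(-rT) * N(d2)
N(d1) = 0.70680522; N(d2) = 0.40759263
C = 0.9300 * 1.00000000 * 0.70680522 - 0.8700 * 0.94743211 * 0.40759263 = 0.3214


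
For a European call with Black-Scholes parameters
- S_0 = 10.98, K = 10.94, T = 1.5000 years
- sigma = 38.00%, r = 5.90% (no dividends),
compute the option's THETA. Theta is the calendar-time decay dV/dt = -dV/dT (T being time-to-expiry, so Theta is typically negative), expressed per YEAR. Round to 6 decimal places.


Answer: Theta = -0.906572

Derivation:
d1 = 0.4307011710; d2 = -0.0347018802
phi(d1) = 0.3636038666; exp(-qT) = 1.0000000000; exp(-rT) = 0.9153031107
Theta = -S*exp(-qT)*phi(d1)*sigma/(2*sqrt(T)) - r*K*exp(-rT)*N(d2) + q*S*exp(-qT)*N(d1)
N(d1) = 0.6666571664; N(d2) = 0.4861587308; sqrt(T) = 1.2247448714
Term 1 = -10.9800 * 1.0000000000 * 0.3636038666 * 0.3800 / (2 * 1.2247448714) = -0.6193537970
Term 2 = -0.0590 * 10.9400 * 0.9153031107 * 0.4861587308 = -0.2872184681
Term 3 = 0 (no dividend yield, q = 0)
Theta = -0.6193537970 + (-0.2872184681) + (0.0000000000) = -0.906572


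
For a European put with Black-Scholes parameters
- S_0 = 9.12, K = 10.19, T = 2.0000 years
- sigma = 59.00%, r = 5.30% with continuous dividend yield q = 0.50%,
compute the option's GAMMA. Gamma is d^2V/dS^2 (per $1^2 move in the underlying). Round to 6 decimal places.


d1 = 0.3992911628; d2 = -0.4350948390
phi(d1) = 0.3683744800; exp(-qT) = 0.9900498337; exp(-rT) = 0.8994246481
Gamma = exp(-qT) * phi(d1) / (S * sigma * sqrt(T)) = 0.9900498337 * 0.3683744800 / (9.1200 * 0.5900 * 1.4142135624) = 0.047927

Answer: Gamma = 0.047927


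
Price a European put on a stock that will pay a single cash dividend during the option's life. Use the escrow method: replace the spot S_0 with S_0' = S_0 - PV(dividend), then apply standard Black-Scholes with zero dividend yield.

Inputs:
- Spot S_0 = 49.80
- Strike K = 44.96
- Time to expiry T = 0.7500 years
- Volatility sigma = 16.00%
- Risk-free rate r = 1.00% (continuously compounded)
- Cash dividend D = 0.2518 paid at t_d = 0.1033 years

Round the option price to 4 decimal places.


PV(D) = D * exp(-r * t_d) = 0.2518 * 0.99896753 = 0.25154002
S_0' = S_0 - PV(D) = 49.8000 - 0.25154002 = 49.54845998
d1 = (ln(S_0'/K) + (r + sigma^2/2)*T) / (sigma*sqrt(T)) = 0.82473024
d2 = d1 - sigma*sqrt(T) = 0.68616618
exp(-rT) = 0.99252805
N(-d1) = 0.20476238; N(-d2) = 0.24630416
P = K * exp(-rT) * N(-d2) - S_0' * N(-d1) = 44.9600 * 0.99252805 * 0.24630416 - 49.54845998 * 0.20476238 = 0.8454

Answer: Price = 0.8454


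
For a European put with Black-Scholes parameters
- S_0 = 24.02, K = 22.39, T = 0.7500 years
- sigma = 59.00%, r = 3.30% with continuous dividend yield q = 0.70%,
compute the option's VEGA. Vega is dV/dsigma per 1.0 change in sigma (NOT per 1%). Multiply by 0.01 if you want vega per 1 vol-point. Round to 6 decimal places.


d1 = 0.4311727865; d2 = -0.0797822018
phi(d1) = 0.3635299765; exp(-qT) = 0.9947637572; exp(-rT) = 0.9755537700
Vega = S * exp(-qT) * phi(d1) * sqrt(T) = 24.0200 * 0.9947637572 * 0.3635299765 * 0.8660254038 = 7.522528

Answer: Vega = 7.522528


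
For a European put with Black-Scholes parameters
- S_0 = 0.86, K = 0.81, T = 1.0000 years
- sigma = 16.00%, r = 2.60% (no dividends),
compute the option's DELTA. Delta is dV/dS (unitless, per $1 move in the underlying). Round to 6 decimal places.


Answer: Delta = -0.268662

Derivation:
d1 = 0.6168633849; d2 = 0.4568633849
phi(d1) = 0.3298231257; exp(-qT) = 1.0000000000; exp(-rT) = 0.9743350896
N(-d1) = 0.2686624198
Delta = -exp(-qT) * N(-d1) = -1.0000000000 * 0.2686624198 = -0.268662


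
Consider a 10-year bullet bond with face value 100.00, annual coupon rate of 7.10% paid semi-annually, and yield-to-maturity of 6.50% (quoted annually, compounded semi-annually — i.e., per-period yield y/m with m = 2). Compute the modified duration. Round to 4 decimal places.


Answer: Modified duration = 7.1570

Derivation:
Coupon per period c = face * coupon_rate / m = 3.550000
Periods per year m = 2; per-period yield y/m = 0.032500
Number of cashflows N = 20
Cashflows (t years, CF_t, discount factor 1/(1+y/m)^(m*t), PV):
  t = 0.5000: CF_t = 3.550000, DF = 0.968523, PV = 3.438257
  t = 1.0000: CF_t = 3.550000, DF = 0.938037, PV = 3.330031
  t = 1.5000: CF_t = 3.550000, DF = 0.908510, PV = 3.225211
  t = 2.0000: CF_t = 3.550000, DF = 0.879913, PV = 3.123691
  t = 2.5000: CF_t = 3.550000, DF = 0.852216, PV = 3.025367
  t = 3.0000: CF_t = 3.550000, DF = 0.825391, PV = 2.930137
  t = 3.5000: CF_t = 3.550000, DF = 0.799410, PV = 2.837906
  t = 4.0000: CF_t = 3.550000, DF = 0.774247, PV = 2.748577
  t = 4.5000: CF_t = 3.550000, DF = 0.749876, PV = 2.662060
  t = 5.0000: CF_t = 3.550000, DF = 0.726272, PV = 2.578266
  t = 5.5000: CF_t = 3.550000, DF = 0.703411, PV = 2.497110
  t = 6.0000: CF_t = 3.550000, DF = 0.681270, PV = 2.418509
  t = 6.5000: CF_t = 3.550000, DF = 0.659826, PV = 2.342381
  t = 7.0000: CF_t = 3.550000, DF = 0.639056, PV = 2.268650
  t = 7.5000: CF_t = 3.550000, DF = 0.618941, PV = 2.197240
  t = 8.0000: CF_t = 3.550000, DF = 0.599458, PV = 2.128077
  t = 8.5000: CF_t = 3.550000, DF = 0.580589, PV = 2.061092
  t = 9.0000: CF_t = 3.550000, DF = 0.562314, PV = 1.996215
  t = 9.5000: CF_t = 3.550000, DF = 0.544614, PV = 1.933380
  t = 10.0000: CF_t = 103.550000, DF = 0.527471, PV = 54.619648
Price P = sum_t PV_t = 104.361804
First compute Macaulay numerator sum_t t * PV_t:
  t * PV_t at t = 0.5000: 1.719128
  t * PV_t at t = 1.0000: 3.330031
  t * PV_t at t = 1.5000: 4.837817
  t * PV_t at t = 2.0000: 6.247383
  t * PV_t at t = 2.5000: 7.563417
  t * PV_t at t = 3.0000: 8.790412
  t * PV_t at t = 3.5000: 9.932669
  t * PV_t at t = 4.0000: 10.994307
  t * PV_t at t = 4.5000: 11.979269
  t * PV_t at t = 5.0000: 12.891331
  t * PV_t at t = 5.5000: 13.734105
  t * PV_t at t = 6.0000: 14.511051
  t * PV_t at t = 6.5000: 15.225478
  t * PV_t at t = 7.0000: 15.880550
  t * PV_t at t = 7.5000: 16.479298
  t * PV_t at t = 8.0000: 17.024618
  t * PV_t at t = 8.5000: 17.519280
  t * PV_t at t = 9.0000: 17.965933
  t * PV_t at t = 9.5000: 18.367109
  t * PV_t at t = 10.0000: 546.196480
Macaulay duration D = 771.189667 / 104.361804 = 7.389578
Modified duration = D / (1 + y/m) = 7.389578 / (1 + 0.032500) = 7.156976


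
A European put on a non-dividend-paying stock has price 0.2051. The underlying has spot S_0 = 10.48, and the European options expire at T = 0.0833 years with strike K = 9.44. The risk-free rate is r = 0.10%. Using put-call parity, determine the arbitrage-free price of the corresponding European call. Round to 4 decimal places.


Put-call parity: C - P = S_0 * exp(-qT) - K * exp(-rT).
S_0 * exp(-qT) = 10.4800 * 1.00000000 = 10.48000000
K * exp(-rT) = 9.4400 * 0.99991670 = 9.43921368
C = P + S*exp(-qT) - K*exp(-rT)
C = 0.2051 + 10.48000000 - 9.43921368 = 1.2459

Answer: Call price = 1.2459


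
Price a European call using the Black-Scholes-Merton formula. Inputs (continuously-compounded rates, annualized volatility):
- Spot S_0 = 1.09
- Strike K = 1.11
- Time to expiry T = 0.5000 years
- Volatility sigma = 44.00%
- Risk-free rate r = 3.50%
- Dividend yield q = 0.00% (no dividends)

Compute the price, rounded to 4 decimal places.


d1 = (ln(S/K) + (r - q + 0.5*sigma^2) * T) / (sigma * sqrt(T)) = 0.15337044
d2 = d1 - sigma * sqrt(T) = -0.15775655
exp(-rT) = 0.98265224; exp(-qT) = 1.00000000
C = S_0 * exp(-qT) * N(d1) - K * exp(-rT) * N(d2)
N(d1) = 0.56094692; N(d2) = 0.43732432
C = 1.0900 * 1.00000000 * 0.56094692 - 1.1100 * 0.98265224 * 0.43732432 = 0.1344

Answer: Price = 0.1344
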